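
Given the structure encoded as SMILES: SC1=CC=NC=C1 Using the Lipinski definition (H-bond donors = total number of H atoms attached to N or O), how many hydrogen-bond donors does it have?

Donors: find every N or O and count the H atoms it carries.
  atom 5 (N): bond orders sum to 3 → 0 H
Lipinski HBD = 0.

0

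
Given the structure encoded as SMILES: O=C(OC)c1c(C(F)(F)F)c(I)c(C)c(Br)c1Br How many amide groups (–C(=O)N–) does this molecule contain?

0

Scan the SMILES for the amide motif — none present.
Groups that are present: 1 ester.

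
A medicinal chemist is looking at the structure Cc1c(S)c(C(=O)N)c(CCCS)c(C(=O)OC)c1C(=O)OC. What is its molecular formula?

C15H19NO5S2

Walk through each heavy atom and fill implicit hydrogens from standard valence (C 4, N 3, O 2, S 2, halogen 1); for lowercase aromatic atoms, an aromatic c carries 1 H when it has two neighbours and 0 H with three, and aromatic n carries 0 H:
  atom 1: C, bond orders sum to 1 (valence 4) → 3 H
  atom 2: aromatic c, 3 neighbours → 0 H
  atom 3: aromatic c, 3 neighbours → 0 H
  atom 4: S, bond orders sum to 1 (valence 2) → 1 H
  atom 5: aromatic c, 3 neighbours → 0 H
  atom 6: C, bond orders sum to 4 (valence 4) → 0 H
  atom 7: O, bond orders sum to 2 (valence 2) → 0 H
  atom 8: N, bond orders sum to 1 (valence 3) → 2 H
  atom 9: aromatic c, 3 neighbours → 0 H
  atom 10: C, bond orders sum to 2 (valence 4) → 2 H
  atom 11: C, bond orders sum to 2 (valence 4) → 2 H
  atom 12: C, bond orders sum to 2 (valence 4) → 2 H
  atom 13: S, bond orders sum to 1 (valence 2) → 1 H
  atom 14: aromatic c, 3 neighbours → 0 H
  atom 15: C, bond orders sum to 4 (valence 4) → 0 H
  atom 16: O, bond orders sum to 2 (valence 2) → 0 H
  atom 17: O, bond orders sum to 2 (valence 2) → 0 H
  atom 18: C, bond orders sum to 1 (valence 4) → 3 H
  atom 19: aromatic c, 3 neighbours → 0 H
  atom 20: C, bond orders sum to 4 (valence 4) → 0 H
  atom 21: O, bond orders sum to 2 (valence 2) → 0 H
  atom 22: O, bond orders sum to 2 (valence 2) → 0 H
  atom 23: C, bond orders sum to 1 (valence 4) → 3 H
Totals → C:15, H:19, N:1, O:5, S:2.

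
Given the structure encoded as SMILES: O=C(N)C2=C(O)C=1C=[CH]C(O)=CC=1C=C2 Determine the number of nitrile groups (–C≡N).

0

Scan the SMILES for the nitrile motif — none present.
Groups that are present: 1 amide, 2 hydroxyl.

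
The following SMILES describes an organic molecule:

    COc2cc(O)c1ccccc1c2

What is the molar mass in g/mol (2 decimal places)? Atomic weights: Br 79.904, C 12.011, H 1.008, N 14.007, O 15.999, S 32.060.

174.20 g/mol

First, the molecular formula is C11H10O2 (counting implicit H from valence).
  C: 11 × 12.011 = 132.121
  H: 10 × 1.008 = 10.080
  O: 2 × 15.999 = 31.998
Sum: 11×12.011 + 10×1.008 + 2×15.999 = 174.199 → 174.20 g/mol.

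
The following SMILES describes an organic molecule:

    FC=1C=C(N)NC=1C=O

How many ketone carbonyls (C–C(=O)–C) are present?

Scan the SMILES for the ketone motif — none present.
Groups that are present: 1 aldehyde, 1 primary amine.

0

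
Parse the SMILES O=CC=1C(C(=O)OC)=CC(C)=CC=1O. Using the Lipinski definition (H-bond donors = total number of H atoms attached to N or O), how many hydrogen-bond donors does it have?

1

Donors: find every N or O and count the H atoms it carries.
  atom 1 (O): bond orders sum to 2 → 0 H
  atom 6 (O): bond orders sum to 2 → 0 H
  atom 7 (O): bond orders sum to 2 → 0 H
  atom 14 (O): bond orders sum to 1 → 1 H
Lipinski HBD = 1.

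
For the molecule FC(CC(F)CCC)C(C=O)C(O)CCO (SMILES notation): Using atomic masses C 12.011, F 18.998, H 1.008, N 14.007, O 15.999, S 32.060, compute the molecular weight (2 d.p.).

First, the molecular formula is C11H20F2O3 (counting implicit H from valence).
  C: 11 × 12.011 = 132.121
  F: 2 × 18.998 = 37.996
  H: 20 × 1.008 = 20.160
  O: 3 × 15.999 = 47.997
Sum: 11×12.011 + 2×18.998 + 20×1.008 + 3×15.999 = 238.274 → 238.27 g/mol.

238.27 g/mol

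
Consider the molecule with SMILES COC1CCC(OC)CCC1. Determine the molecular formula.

C9H18O2

Walk through each heavy atom and fill implicit hydrogens from standard valence (C 4, N 3, O 2, S 2, halogen 1):
  atom 1: C, bond orders sum to 1 (valence 4) → 3 H
  atom 2: O, bond orders sum to 2 (valence 2) → 0 H
  atom 3: C, bond orders sum to 3 (valence 4) → 1 H
  atom 4: C, bond orders sum to 2 (valence 4) → 2 H
  atom 5: C, bond orders sum to 2 (valence 4) → 2 H
  atom 6: C, bond orders sum to 3 (valence 4) → 1 H
  atom 7: O, bond orders sum to 2 (valence 2) → 0 H
  atom 8: C, bond orders sum to 1 (valence 4) → 3 H
  atom 9: C, bond orders sum to 2 (valence 4) → 2 H
  atom 10: C, bond orders sum to 2 (valence 4) → 2 H
  atom 11: C, bond orders sum to 2 (valence 4) → 2 H
Totals → C:9, H:18, O:2.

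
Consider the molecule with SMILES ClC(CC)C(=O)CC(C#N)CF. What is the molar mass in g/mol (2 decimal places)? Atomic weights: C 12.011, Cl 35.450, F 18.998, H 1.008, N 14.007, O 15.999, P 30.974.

191.63 g/mol

First, the molecular formula is C8H11ClFNO (counting implicit H from valence).
  C: 8 × 12.011 = 96.088
  Cl: 1 × 35.450 = 35.450
  F: 1 × 18.998 = 18.998
  H: 11 × 1.008 = 11.088
  N: 1 × 14.007 = 14.007
  O: 1 × 15.999 = 15.999
Sum: 8×12.011 + 1×35.450 + 1×18.998 + 11×1.008 + 1×14.007 + 1×15.999 = 191.630 → 191.63 g/mol.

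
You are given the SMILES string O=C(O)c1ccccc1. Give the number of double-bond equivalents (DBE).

5

Molecular formula: C7H6O2.
DoU = (2C + 2 + N − H − X) / 2, where X is the halogen count and O/S are ignored.
    = (2·7 + 2 + 0 − 6 − 0) / 2 = 10 / 2 = 5.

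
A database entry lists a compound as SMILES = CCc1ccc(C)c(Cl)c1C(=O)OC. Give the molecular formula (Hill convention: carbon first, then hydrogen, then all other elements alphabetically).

Walk through each heavy atom and fill implicit hydrogens from standard valence (C 4, N 3, O 2, S 2, halogen 1); for lowercase aromatic atoms, an aromatic c carries 1 H when it has two neighbours and 0 H with three, and aromatic n carries 0 H:
  atom 1: C, bond orders sum to 1 (valence 4) → 3 H
  atom 2: C, bond orders sum to 2 (valence 4) → 2 H
  atom 3: aromatic c, 3 neighbours → 0 H
  atom 4: aromatic c, 2 neighbours → 1 H
  atom 5: aromatic c, 2 neighbours → 1 H
  atom 6: aromatic c, 3 neighbours → 0 H
  atom 7: C, bond orders sum to 1 (valence 4) → 3 H
  atom 8: aromatic c, 3 neighbours → 0 H
  atom 9: Cl (halogen, monovalent) → 0 H
  atom 10: aromatic c, 3 neighbours → 0 H
  atom 11: C, bond orders sum to 4 (valence 4) → 0 H
  atom 12: O, bond orders sum to 2 (valence 2) → 0 H
  atom 13: O, bond orders sum to 2 (valence 2) → 0 H
  atom 14: C, bond orders sum to 1 (valence 4) → 3 H
Totals → C:11, H:13, Cl:1, O:2.

C11H13ClO2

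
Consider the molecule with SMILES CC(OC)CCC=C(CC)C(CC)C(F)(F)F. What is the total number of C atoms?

Count every carbon token in the SMILES (each C, including those in ring-closure positions and inside branches).
Carbon count: 13.

13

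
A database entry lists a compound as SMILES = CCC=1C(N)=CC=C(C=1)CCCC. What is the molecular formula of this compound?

C12H19N

Walk through each heavy atom and fill implicit hydrogens from standard valence (C 4, N 3, O 2, S 2, halogen 1):
  atom 1: C, bond orders sum to 1 (valence 4) → 3 H
  atom 2: C, bond orders sum to 2 (valence 4) → 2 H
  atom 3: C, bond orders sum to 4 (valence 4) → 0 H
  atom 4: C, bond orders sum to 4 (valence 4) → 0 H
  atom 5: N, bond orders sum to 1 (valence 3) → 2 H
  atom 6: C, bond orders sum to 3 (valence 4) → 1 H
  atom 7: C, bond orders sum to 3 (valence 4) → 1 H
  atom 8: C, bond orders sum to 4 (valence 4) → 0 H
  atom 9: C, bond orders sum to 3 (valence 4) → 1 H
  atom 10: C, bond orders sum to 2 (valence 4) → 2 H
  atom 11: C, bond orders sum to 2 (valence 4) → 2 H
  atom 12: C, bond orders sum to 2 (valence 4) → 2 H
  atom 13: C, bond orders sum to 1 (valence 4) → 3 H
Totals → C:12, H:19, N:1.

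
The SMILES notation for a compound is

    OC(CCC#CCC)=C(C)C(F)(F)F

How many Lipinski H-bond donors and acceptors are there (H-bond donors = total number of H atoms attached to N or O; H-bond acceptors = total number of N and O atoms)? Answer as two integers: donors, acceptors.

1, 1

Donors: find every N or O and count the H atoms it carries.
  atom 1 (O): bond orders sum to 1 → 1 H
Lipinski HBD = 1.
Acceptors: N atoms = 0, O atoms = 1 → HBA = 1.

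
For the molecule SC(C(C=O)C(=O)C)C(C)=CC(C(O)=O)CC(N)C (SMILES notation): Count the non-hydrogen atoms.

19

Every atom symbol written in the SMILES (organic subset) is one heavy atom; implicit H are not written.
Heavy atoms by element → C:13, N:1, O:4, S:1.
Total: 19.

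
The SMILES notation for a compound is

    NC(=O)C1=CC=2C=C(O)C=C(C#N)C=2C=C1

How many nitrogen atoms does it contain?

2

Scan the SMILES for N atoms (remember two-letter symbols like Cl and Br are single atoms).
Nitrogen count: 2.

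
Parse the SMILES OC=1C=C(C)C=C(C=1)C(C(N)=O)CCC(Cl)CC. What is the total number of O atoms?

Scan the SMILES for O atoms (remember two-letter symbols like Cl and Br are single atoms).
Oxygen count: 2.

2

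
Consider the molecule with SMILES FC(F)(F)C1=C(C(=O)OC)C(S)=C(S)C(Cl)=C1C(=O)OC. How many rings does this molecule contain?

1

In SMILES, each pair of matching ring-closure digits denotes one ring-closing bond; the number of such bonds equals the number of independent rings.
Ring-closure bonds here: 1.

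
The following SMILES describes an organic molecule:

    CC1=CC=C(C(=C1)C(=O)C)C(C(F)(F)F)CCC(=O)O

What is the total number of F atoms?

3

Scan the SMILES for F atoms (remember two-letter symbols like Cl and Br are single atoms).
Fluorine count: 3.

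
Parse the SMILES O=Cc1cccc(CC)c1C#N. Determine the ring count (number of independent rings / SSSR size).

1

In SMILES, each pair of matching ring-closure digits denotes one ring-closing bond; the number of such bonds equals the number of independent rings.
Ring-closure bonds here: 1.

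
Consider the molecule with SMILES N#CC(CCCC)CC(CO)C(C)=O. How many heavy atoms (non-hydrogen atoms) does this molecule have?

14

Every atom symbol written in the SMILES (organic subset) is one heavy atom; implicit H are not written.
Heavy atoms by element → C:11, N:1, O:2.
Total: 14.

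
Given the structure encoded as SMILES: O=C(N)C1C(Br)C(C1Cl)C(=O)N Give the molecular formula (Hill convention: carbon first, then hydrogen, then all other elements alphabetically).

C6H8BrClN2O2

Walk through each heavy atom and fill implicit hydrogens from standard valence (C 4, N 3, O 2, S 2, halogen 1):
  atom 1: O, bond orders sum to 2 (valence 2) → 0 H
  atom 2: C, bond orders sum to 4 (valence 4) → 0 H
  atom 3: N, bond orders sum to 1 (valence 3) → 2 H
  atom 4: C, bond orders sum to 3 (valence 4) → 1 H
  atom 5: C, bond orders sum to 3 (valence 4) → 1 H
  atom 6: Br (halogen, monovalent) → 0 H
  atom 7: C, bond orders sum to 3 (valence 4) → 1 H
  atom 8: C, bond orders sum to 3 (valence 4) → 1 H
  atom 9: Cl (halogen, monovalent) → 0 H
  atom 10: C, bond orders sum to 4 (valence 4) → 0 H
  atom 11: O, bond orders sum to 2 (valence 2) → 0 H
  atom 12: N, bond orders sum to 1 (valence 3) → 2 H
Totals → C:6, H:8, Br:1, Cl:1, N:2, O:2.
In Hill order: C6H8BrClN2O2.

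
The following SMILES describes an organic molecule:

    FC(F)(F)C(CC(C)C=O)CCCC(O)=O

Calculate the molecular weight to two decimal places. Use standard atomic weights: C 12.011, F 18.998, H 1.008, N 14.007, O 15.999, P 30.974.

240.22 g/mol

First, the molecular formula is C10H15F3O3 (counting implicit H from valence).
  C: 10 × 12.011 = 120.110
  F: 3 × 18.998 = 56.994
  H: 15 × 1.008 = 15.120
  O: 3 × 15.999 = 47.997
Sum: 10×12.011 + 3×18.998 + 15×1.008 + 3×15.999 = 240.221 → 240.22 g/mol.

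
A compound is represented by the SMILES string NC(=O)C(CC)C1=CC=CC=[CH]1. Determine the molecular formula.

Walk through each heavy atom and fill implicit hydrogens from standard valence (C 4, N 3, O 2, S 2, halogen 1):
  atom 1: N, bond orders sum to 1 (valence 3) → 2 H
  atom 2: C, bond orders sum to 4 (valence 4) → 0 H
  atom 3: O, bond orders sum to 2 (valence 2) → 0 H
  atom 4: C, bond orders sum to 3 (valence 4) → 1 H
  atom 5: C, bond orders sum to 2 (valence 4) → 2 H
  atom 6: C, bond orders sum to 1 (valence 4) → 3 H
  atom 7: C, bond orders sum to 4 (valence 4) → 0 H
  atom 8: C, bond orders sum to 3 (valence 4) → 1 H
  atom 9: C, bond orders sum to 3 (valence 4) → 1 H
  atom 10: C, bond orders sum to 3 (valence 4) → 1 H
  atom 11: C, bond orders sum to 3 (valence 4) → 1 H
  atom 12: C with explicit H count 1
Totals → C:10, H:13, N:1, O:1.

C10H13NO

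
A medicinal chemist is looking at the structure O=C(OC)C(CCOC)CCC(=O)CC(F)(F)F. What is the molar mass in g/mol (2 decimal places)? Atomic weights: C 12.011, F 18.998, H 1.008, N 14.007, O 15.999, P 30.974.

270.25 g/mol

First, the molecular formula is C11H17F3O4 (counting implicit H from valence).
  C: 11 × 12.011 = 132.121
  F: 3 × 18.998 = 56.994
  H: 17 × 1.008 = 17.136
  O: 4 × 15.999 = 63.996
Sum: 11×12.011 + 3×18.998 + 17×1.008 + 4×15.999 = 270.247 → 270.25 g/mol.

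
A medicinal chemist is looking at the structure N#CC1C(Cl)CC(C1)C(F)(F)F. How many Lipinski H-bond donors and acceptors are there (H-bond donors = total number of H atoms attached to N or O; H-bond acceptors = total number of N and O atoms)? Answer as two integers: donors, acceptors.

0, 1

Donors: find every N or O and count the H atoms it carries.
  atom 1 (N): bond orders sum to 3 → 0 H
Lipinski HBD = 0.
Acceptors: N atoms = 1, O atoms = 0 → HBA = 1.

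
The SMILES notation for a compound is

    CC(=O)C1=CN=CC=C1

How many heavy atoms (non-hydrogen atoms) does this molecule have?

Every atom symbol written in the SMILES (organic subset) is one heavy atom; implicit H are not written.
Heavy atoms by element → C:7, N:1, O:1.
Total: 9.

9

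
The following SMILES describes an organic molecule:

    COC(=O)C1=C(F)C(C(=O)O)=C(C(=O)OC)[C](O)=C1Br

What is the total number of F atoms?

1

Scan the SMILES for F atoms (remember two-letter symbols like Cl and Br are single atoms).
Fluorine count: 1.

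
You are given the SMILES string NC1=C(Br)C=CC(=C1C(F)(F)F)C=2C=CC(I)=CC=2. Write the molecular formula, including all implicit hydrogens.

C13H8BrF3IN

Walk through each heavy atom and fill implicit hydrogens from standard valence (C 4, N 3, O 2, S 2, halogen 1):
  atom 1: N, bond orders sum to 1 (valence 3) → 2 H
  atom 2: C, bond orders sum to 4 (valence 4) → 0 H
  atom 3: C, bond orders sum to 4 (valence 4) → 0 H
  atom 4: Br (halogen, monovalent) → 0 H
  atom 5: C, bond orders sum to 3 (valence 4) → 1 H
  atom 6: C, bond orders sum to 3 (valence 4) → 1 H
  atom 7: C, bond orders sum to 4 (valence 4) → 0 H
  atom 8: C, bond orders sum to 4 (valence 4) → 0 H
  atom 9: C, bond orders sum to 4 (valence 4) → 0 H
  atom 10: F (halogen, monovalent) → 0 H
  atom 11: F (halogen, monovalent) → 0 H
  atom 12: F (halogen, monovalent) → 0 H
  atom 13: C, bond orders sum to 4 (valence 4) → 0 H
  atom 14: C, bond orders sum to 3 (valence 4) → 1 H
  atom 15: C, bond orders sum to 3 (valence 4) → 1 H
  atom 16: C, bond orders sum to 4 (valence 4) → 0 H
  atom 17: I (halogen, monovalent) → 0 H
  atom 18: C, bond orders sum to 3 (valence 4) → 1 H
  atom 19: C, bond orders sum to 3 (valence 4) → 1 H
Totals → C:13, H:8, Br:1, F:3, I:1, N:1.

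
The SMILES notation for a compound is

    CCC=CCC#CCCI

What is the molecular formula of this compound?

C9H13I

Walk through each heavy atom and fill implicit hydrogens from standard valence (C 4, N 3, O 2, S 2, halogen 1):
  atom 1: C, bond orders sum to 1 (valence 4) → 3 H
  atom 2: C, bond orders sum to 2 (valence 4) → 2 H
  atom 3: C, bond orders sum to 3 (valence 4) → 1 H
  atom 4: C, bond orders sum to 3 (valence 4) → 1 H
  atom 5: C, bond orders sum to 2 (valence 4) → 2 H
  atom 6: C, bond orders sum to 4 (valence 4) → 0 H
  atom 7: C, bond orders sum to 4 (valence 4) → 0 H
  atom 8: C, bond orders sum to 2 (valence 4) → 2 H
  atom 9: C, bond orders sum to 2 (valence 4) → 2 H
  atom 10: I (halogen, monovalent) → 0 H
Totals → C:9, H:13, I:1.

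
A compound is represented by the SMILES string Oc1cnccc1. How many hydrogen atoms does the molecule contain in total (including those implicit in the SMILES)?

Walk through each heavy atom and fill implicit hydrogens from standard valence (C 4, N 3, O 2, S 2, halogen 1); for lowercase aromatic atoms, an aromatic c carries 1 H when it has two neighbours and 0 H with three, and aromatic n carries 0 H:
  atom 1: O, bond orders sum to 1 (valence 2) → 1 H
  atom 2: aromatic c, 3 neighbours → 0 H
  atom 3: aromatic c, 2 neighbours → 1 H
  atom 4: aromatic n, 2 neighbours → 0 H
  atom 5: aromatic c, 2 neighbours → 1 H
  atom 6: aromatic c, 2 neighbours → 1 H
  atom 7: aromatic c, 2 neighbours → 1 H
Total hydrogens: 5.

5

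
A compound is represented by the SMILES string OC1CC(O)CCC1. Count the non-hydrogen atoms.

8

Every atom symbol written in the SMILES (organic subset) is one heavy atom; implicit H are not written.
Heavy atoms by element → C:6, O:2.
Total: 8.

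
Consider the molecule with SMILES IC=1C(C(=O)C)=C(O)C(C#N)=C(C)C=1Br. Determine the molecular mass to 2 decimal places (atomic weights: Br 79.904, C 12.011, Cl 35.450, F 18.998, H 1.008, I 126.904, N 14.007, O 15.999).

379.98 g/mol

First, the molecular formula is C10H7BrINO2 (counting implicit H from valence).
  Br: 1 × 79.904 = 79.904
  C: 10 × 12.011 = 120.110
  H: 7 × 1.008 = 7.056
  I: 1 × 126.904 = 126.904
  N: 1 × 14.007 = 14.007
  O: 2 × 15.999 = 31.998
Sum: 1×79.904 + 10×12.011 + 7×1.008 + 1×126.904 + 1×14.007 + 2×15.999 = 379.979 → 379.98 g/mol.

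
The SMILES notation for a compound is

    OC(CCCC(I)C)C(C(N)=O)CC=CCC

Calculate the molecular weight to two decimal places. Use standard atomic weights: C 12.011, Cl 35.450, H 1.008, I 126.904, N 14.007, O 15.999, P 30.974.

First, the molecular formula is C13H24INO2 (counting implicit H from valence).
  C: 13 × 12.011 = 156.143
  H: 24 × 1.008 = 24.192
  I: 1 × 126.904 = 126.904
  N: 1 × 14.007 = 14.007
  O: 2 × 15.999 = 31.998
Sum: 13×12.011 + 24×1.008 + 1×126.904 + 1×14.007 + 2×15.999 = 353.244 → 353.24 g/mol.

353.24 g/mol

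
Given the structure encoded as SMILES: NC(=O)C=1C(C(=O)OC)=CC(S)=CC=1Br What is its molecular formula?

C9H8BrNO3S

Walk through each heavy atom and fill implicit hydrogens from standard valence (C 4, N 3, O 2, S 2, halogen 1):
  atom 1: N, bond orders sum to 1 (valence 3) → 2 H
  atom 2: C, bond orders sum to 4 (valence 4) → 0 H
  atom 3: O, bond orders sum to 2 (valence 2) → 0 H
  atom 4: C, bond orders sum to 4 (valence 4) → 0 H
  atom 5: C, bond orders sum to 4 (valence 4) → 0 H
  atom 6: C, bond orders sum to 4 (valence 4) → 0 H
  atom 7: O, bond orders sum to 2 (valence 2) → 0 H
  atom 8: O, bond orders sum to 2 (valence 2) → 0 H
  atom 9: C, bond orders sum to 1 (valence 4) → 3 H
  atom 10: C, bond orders sum to 3 (valence 4) → 1 H
  atom 11: C, bond orders sum to 4 (valence 4) → 0 H
  atom 12: S, bond orders sum to 1 (valence 2) → 1 H
  atom 13: C, bond orders sum to 3 (valence 4) → 1 H
  atom 14: C, bond orders sum to 4 (valence 4) → 0 H
  atom 15: Br (halogen, monovalent) → 0 H
Totals → C:9, H:8, Br:1, N:1, O:3, S:1.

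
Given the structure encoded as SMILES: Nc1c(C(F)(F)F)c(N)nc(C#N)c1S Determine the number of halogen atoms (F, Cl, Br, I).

3

Halogen atoms appear at heavy-atom positions 5, 6, 7 (3×F).
Other groups present: 1 nitrile, 2 primary amine, 1 thiol.
Halogen count: 3.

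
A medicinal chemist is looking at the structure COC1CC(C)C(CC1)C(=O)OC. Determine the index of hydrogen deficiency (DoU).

Degree of unsaturation = (number of rings) + (number of π bonds).
Ring closures in the SMILES: 1.
π bonds: 1 double bond (each 1 DoU) → 1 DoU from unsaturation.
Total DoU = 1 + 1 = 2.

2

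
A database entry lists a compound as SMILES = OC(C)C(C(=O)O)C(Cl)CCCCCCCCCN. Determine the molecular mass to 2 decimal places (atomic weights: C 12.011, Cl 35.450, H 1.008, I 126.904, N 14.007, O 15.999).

First, the molecular formula is C14H28ClNO3 (counting implicit H from valence).
  C: 14 × 12.011 = 168.154
  Cl: 1 × 35.450 = 35.450
  H: 28 × 1.008 = 28.224
  N: 1 × 14.007 = 14.007
  O: 3 × 15.999 = 47.997
Sum: 14×12.011 + 1×35.450 + 28×1.008 + 1×14.007 + 3×15.999 = 293.832 → 293.83 g/mol.

293.83 g/mol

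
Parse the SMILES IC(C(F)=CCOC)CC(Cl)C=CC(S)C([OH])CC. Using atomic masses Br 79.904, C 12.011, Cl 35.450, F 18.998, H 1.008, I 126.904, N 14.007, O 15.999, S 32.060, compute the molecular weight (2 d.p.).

First, the molecular formula is C13H21ClFIO2S (counting implicit H from valence).
  C: 13 × 12.011 = 156.143
  Cl: 1 × 35.450 = 35.450
  F: 1 × 18.998 = 18.998
  H: 21 × 1.008 = 21.168
  I: 1 × 126.904 = 126.904
  O: 2 × 15.999 = 31.998
  S: 1 × 32.060 = 32.060
Sum: 13×12.011 + 1×35.450 + 1×18.998 + 21×1.008 + 1×126.904 + 2×15.999 + 1×32.060 = 422.721 → 422.72 g/mol.

422.72 g/mol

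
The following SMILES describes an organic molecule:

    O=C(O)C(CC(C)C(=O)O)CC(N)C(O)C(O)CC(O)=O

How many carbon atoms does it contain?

12

Count every carbon token in the SMILES (each C, including those in ring-closure positions and inside branches).
Carbon count: 12.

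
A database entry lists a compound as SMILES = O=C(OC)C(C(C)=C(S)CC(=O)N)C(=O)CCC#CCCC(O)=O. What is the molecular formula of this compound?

Walk through each heavy atom and fill implicit hydrogens from standard valence (C 4, N 3, O 2, S 2, halogen 1):
  atom 1: O, bond orders sum to 2 (valence 2) → 0 H
  atom 2: C, bond orders sum to 4 (valence 4) → 0 H
  atom 3: O, bond orders sum to 2 (valence 2) → 0 H
  atom 4: C, bond orders sum to 1 (valence 4) → 3 H
  atom 5: C, bond orders sum to 3 (valence 4) → 1 H
  atom 6: C, bond orders sum to 4 (valence 4) → 0 H
  atom 7: C, bond orders sum to 1 (valence 4) → 3 H
  atom 8: C, bond orders sum to 4 (valence 4) → 0 H
  atom 9: S, bond orders sum to 1 (valence 2) → 1 H
  atom 10: C, bond orders sum to 2 (valence 4) → 2 H
  atom 11: C, bond orders sum to 4 (valence 4) → 0 H
  atom 12: O, bond orders sum to 2 (valence 2) → 0 H
  atom 13: N, bond orders sum to 1 (valence 3) → 2 H
  atom 14: C, bond orders sum to 4 (valence 4) → 0 H
  atom 15: O, bond orders sum to 2 (valence 2) → 0 H
  atom 16: C, bond orders sum to 2 (valence 4) → 2 H
  atom 17: C, bond orders sum to 2 (valence 4) → 2 H
  atom 18: C, bond orders sum to 4 (valence 4) → 0 H
  atom 19: C, bond orders sum to 4 (valence 4) → 0 H
  atom 20: C, bond orders sum to 2 (valence 4) → 2 H
  atom 21: C, bond orders sum to 2 (valence 4) → 2 H
  atom 22: C, bond orders sum to 4 (valence 4) → 0 H
  atom 23: O, bond orders sum to 1 (valence 2) → 1 H
  atom 24: O, bond orders sum to 2 (valence 2) → 0 H
Totals → C:16, H:21, N:1, O:6, S:1.

C16H21NO6S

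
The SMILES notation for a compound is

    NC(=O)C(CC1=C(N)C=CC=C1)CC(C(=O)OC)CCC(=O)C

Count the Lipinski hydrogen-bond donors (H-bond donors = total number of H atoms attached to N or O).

4

Donors: find every N or O and count the H atoms it carries.
  atom 1 (N): bond orders sum to 1 → 2 H
  atom 3 (O): bond orders sum to 2 → 0 H
  atom 8 (N): bond orders sum to 1 → 2 H
  atom 16 (O): bond orders sum to 2 → 0 H
  atom 17 (O): bond orders sum to 2 → 0 H
  atom 22 (O): bond orders sum to 2 → 0 H
Lipinski HBD = 4.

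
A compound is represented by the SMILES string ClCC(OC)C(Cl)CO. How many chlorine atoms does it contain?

2

Scan the SMILES for Cl atoms (remember two-letter symbols like Cl and Br are single atoms).
Chlorine count: 2.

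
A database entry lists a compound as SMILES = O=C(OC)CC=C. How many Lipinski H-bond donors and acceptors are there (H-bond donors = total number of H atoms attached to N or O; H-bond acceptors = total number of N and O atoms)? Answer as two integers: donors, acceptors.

0, 2

Donors: find every N or O and count the H atoms it carries.
  atom 1 (O): bond orders sum to 2 → 0 H
  atom 3 (O): bond orders sum to 2 → 0 H
Lipinski HBD = 0.
Acceptors: N atoms = 0, O atoms = 2 → HBA = 2.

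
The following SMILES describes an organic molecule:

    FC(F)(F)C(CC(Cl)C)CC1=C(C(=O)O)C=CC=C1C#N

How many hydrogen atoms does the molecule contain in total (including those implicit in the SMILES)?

13

Walk through each heavy atom and fill implicit hydrogens from standard valence (C 4, N 3, O 2, S 2, halogen 1):
  atom 1: F (halogen, monovalent) → 0 H
  atom 2: C, bond orders sum to 4 (valence 4) → 0 H
  atom 3: F (halogen, monovalent) → 0 H
  atom 4: F (halogen, monovalent) → 0 H
  atom 5: C, bond orders sum to 3 (valence 4) → 1 H
  atom 6: C, bond orders sum to 2 (valence 4) → 2 H
  atom 7: C, bond orders sum to 3 (valence 4) → 1 H
  atom 8: Cl (halogen, monovalent) → 0 H
  atom 9: C, bond orders sum to 1 (valence 4) → 3 H
  atom 10: C, bond orders sum to 2 (valence 4) → 2 H
  atom 11: C, bond orders sum to 4 (valence 4) → 0 H
  atom 12: C, bond orders sum to 4 (valence 4) → 0 H
  atom 13: C, bond orders sum to 4 (valence 4) → 0 H
  atom 14: O, bond orders sum to 2 (valence 2) → 0 H
  atom 15: O, bond orders sum to 1 (valence 2) → 1 H
  atom 16: C, bond orders sum to 3 (valence 4) → 1 H
  atom 17: C, bond orders sum to 3 (valence 4) → 1 H
  atom 18: C, bond orders sum to 3 (valence 4) → 1 H
  atom 19: C, bond orders sum to 4 (valence 4) → 0 H
  atom 20: C, bond orders sum to 4 (valence 4) → 0 H
  atom 21: N, bond orders sum to 3 (valence 3) → 0 H
Total hydrogens: 13.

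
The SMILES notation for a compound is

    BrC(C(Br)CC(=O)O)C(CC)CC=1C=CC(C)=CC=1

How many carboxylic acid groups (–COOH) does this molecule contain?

1

The carboxylic acid motif appears at heavy-atom position 6 in the SMILES.
Carboxylic acid count: 1.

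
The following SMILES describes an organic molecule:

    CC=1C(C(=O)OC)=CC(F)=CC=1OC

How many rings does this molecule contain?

In SMILES, each pair of matching ring-closure digits denotes one ring-closing bond; the number of such bonds equals the number of independent rings.
Ring-closure bonds here: 1.

1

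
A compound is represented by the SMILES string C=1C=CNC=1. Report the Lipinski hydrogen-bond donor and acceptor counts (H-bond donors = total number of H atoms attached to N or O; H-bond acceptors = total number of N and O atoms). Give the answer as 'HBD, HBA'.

Donors: find every N or O and count the H atoms it carries.
  atom 4 (N): bond orders sum to 2 → 1 H
Lipinski HBD = 1.
Acceptors: N atoms = 1, O atoms = 0 → HBA = 1.

1, 1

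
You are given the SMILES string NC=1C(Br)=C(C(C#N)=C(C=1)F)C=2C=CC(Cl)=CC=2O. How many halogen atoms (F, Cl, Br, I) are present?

Halogen atoms appear at heavy-atom positions 4, 11, 16 (1×Br, 1×Cl, 1×F).
Other groups present: 1 hydroxyl, 1 nitrile, 1 primary amine.
Halogen count: 3.

3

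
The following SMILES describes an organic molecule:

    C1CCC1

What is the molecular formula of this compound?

C4H8

Walk through each heavy atom and fill implicit hydrogens from standard valence (C 4, N 3, O 2, S 2, halogen 1):
  atom 1: C, bond orders sum to 2 (valence 4) → 2 H
  atom 2: C, bond orders sum to 2 (valence 4) → 2 H
  atom 3: C, bond orders sum to 2 (valence 4) → 2 H
  atom 4: C, bond orders sum to 2 (valence 4) → 2 H
Totals → C:4, H:8.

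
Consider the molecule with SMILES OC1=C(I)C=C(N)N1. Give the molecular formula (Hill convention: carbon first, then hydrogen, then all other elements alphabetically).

C4H5IN2O

Walk through each heavy atom and fill implicit hydrogens from standard valence (C 4, N 3, O 2, S 2, halogen 1):
  atom 1: O, bond orders sum to 1 (valence 2) → 1 H
  atom 2: C, bond orders sum to 4 (valence 4) → 0 H
  atom 3: C, bond orders sum to 4 (valence 4) → 0 H
  atom 4: I (halogen, monovalent) → 0 H
  atom 5: C, bond orders sum to 3 (valence 4) → 1 H
  atom 6: C, bond orders sum to 4 (valence 4) → 0 H
  atom 7: N, bond orders sum to 1 (valence 3) → 2 H
  atom 8: N, bond orders sum to 2 (valence 3) → 1 H
Totals → C:4, H:5, I:1, N:2, O:1.
In Hill order: C4H5IN2O.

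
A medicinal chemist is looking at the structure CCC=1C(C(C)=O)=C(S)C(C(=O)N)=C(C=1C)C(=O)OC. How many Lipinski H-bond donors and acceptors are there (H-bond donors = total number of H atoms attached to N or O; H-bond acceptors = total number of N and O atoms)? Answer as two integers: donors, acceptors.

Donors: find every N or O and count the H atoms it carries.
  atom 7 (O): bond orders sum to 2 → 0 H
  atom 12 (O): bond orders sum to 2 → 0 H
  atom 13 (N): bond orders sum to 1 → 2 H
  atom 18 (O): bond orders sum to 2 → 0 H
  atom 19 (O): bond orders sum to 2 → 0 H
Lipinski HBD = 2.
Acceptors: N atoms = 1, O atoms = 4 → HBA = 5.

2, 5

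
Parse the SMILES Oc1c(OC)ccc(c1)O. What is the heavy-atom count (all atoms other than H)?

10

Every atom symbol written in the SMILES (organic subset) is one heavy atom; implicit H are not written.
Heavy atoms by element → C:7, O:3.
Total: 10.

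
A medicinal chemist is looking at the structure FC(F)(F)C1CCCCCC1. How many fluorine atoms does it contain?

3

Scan the SMILES for F atoms (remember two-letter symbols like Cl and Br are single atoms).
Fluorine count: 3.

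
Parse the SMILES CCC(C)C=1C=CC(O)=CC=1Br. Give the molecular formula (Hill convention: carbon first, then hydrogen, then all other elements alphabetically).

Walk through each heavy atom and fill implicit hydrogens from standard valence (C 4, N 3, O 2, S 2, halogen 1):
  atom 1: C, bond orders sum to 1 (valence 4) → 3 H
  atom 2: C, bond orders sum to 2 (valence 4) → 2 H
  atom 3: C, bond orders sum to 3 (valence 4) → 1 H
  atom 4: C, bond orders sum to 1 (valence 4) → 3 H
  atom 5: C, bond orders sum to 4 (valence 4) → 0 H
  atom 6: C, bond orders sum to 3 (valence 4) → 1 H
  atom 7: C, bond orders sum to 3 (valence 4) → 1 H
  atom 8: C, bond orders sum to 4 (valence 4) → 0 H
  atom 9: O, bond orders sum to 1 (valence 2) → 1 H
  atom 10: C, bond orders sum to 3 (valence 4) → 1 H
  atom 11: C, bond orders sum to 4 (valence 4) → 0 H
  atom 12: Br (halogen, monovalent) → 0 H
Totals → C:10, H:13, Br:1, O:1.

C10H13BrO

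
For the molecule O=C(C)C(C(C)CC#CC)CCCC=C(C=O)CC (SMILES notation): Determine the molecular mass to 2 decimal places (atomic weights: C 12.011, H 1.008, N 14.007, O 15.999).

262.39 g/mol

First, the molecular formula is C17H26O2 (counting implicit H from valence).
  C: 17 × 12.011 = 204.187
  H: 26 × 1.008 = 26.208
  O: 2 × 15.999 = 31.998
Sum: 17×12.011 + 26×1.008 + 2×15.999 = 262.393 → 262.39 g/mol.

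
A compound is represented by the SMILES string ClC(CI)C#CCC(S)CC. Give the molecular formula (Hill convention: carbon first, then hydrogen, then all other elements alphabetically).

C8H12ClIS

Walk through each heavy atom and fill implicit hydrogens from standard valence (C 4, N 3, O 2, S 2, halogen 1):
  atom 1: Cl (halogen, monovalent) → 0 H
  atom 2: C, bond orders sum to 3 (valence 4) → 1 H
  atom 3: C, bond orders sum to 2 (valence 4) → 2 H
  atom 4: I (halogen, monovalent) → 0 H
  atom 5: C, bond orders sum to 4 (valence 4) → 0 H
  atom 6: C, bond orders sum to 4 (valence 4) → 0 H
  atom 7: C, bond orders sum to 2 (valence 4) → 2 H
  atom 8: C, bond orders sum to 3 (valence 4) → 1 H
  atom 9: S, bond orders sum to 1 (valence 2) → 1 H
  atom 10: C, bond orders sum to 2 (valence 4) → 2 H
  atom 11: C, bond orders sum to 1 (valence 4) → 3 H
Totals → C:8, H:12, Cl:1, I:1, S:1.
In Hill order: C8H12ClIS.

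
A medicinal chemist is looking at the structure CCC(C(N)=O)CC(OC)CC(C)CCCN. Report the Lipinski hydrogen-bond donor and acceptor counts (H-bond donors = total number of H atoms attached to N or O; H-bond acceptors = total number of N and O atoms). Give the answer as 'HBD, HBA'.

4, 4

Donors: find every N or O and count the H atoms it carries.
  atom 5 (N): bond orders sum to 1 → 2 H
  atom 6 (O): bond orders sum to 2 → 0 H
  atom 9 (O): bond orders sum to 2 → 0 H
  atom 17 (N): bond orders sum to 1 → 2 H
Lipinski HBD = 4.
Acceptors: N atoms = 2, O atoms = 2 → HBA = 4.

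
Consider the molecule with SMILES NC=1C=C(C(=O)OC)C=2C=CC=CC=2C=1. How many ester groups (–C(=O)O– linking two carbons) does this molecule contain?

The ester motif appears at heavy-atom position 5 in the SMILES.
Other groups present: 1 primary amine.
Ester count: 1.

1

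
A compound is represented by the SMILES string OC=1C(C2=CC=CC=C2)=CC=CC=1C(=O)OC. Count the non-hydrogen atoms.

17

Every atom symbol written in the SMILES (organic subset) is one heavy atom; implicit H are not written.
Heavy atoms by element → C:14, O:3.
Total: 17.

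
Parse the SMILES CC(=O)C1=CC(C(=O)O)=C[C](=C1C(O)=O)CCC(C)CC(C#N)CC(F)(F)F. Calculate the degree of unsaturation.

Molecular formula: C19H20F3NO5.
DoU = (2C + 2 + N − H − X) / 2, where X is the halogen count and O/S are ignored.
    = (2·19 + 2 + 1 − 20 − 3) / 2 = 18 / 2 = 9.

9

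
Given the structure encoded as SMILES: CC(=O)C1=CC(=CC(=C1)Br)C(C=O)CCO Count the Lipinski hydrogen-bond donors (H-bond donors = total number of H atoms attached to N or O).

Donors: find every N or O and count the H atoms it carries.
  atom 3 (O): bond orders sum to 2 → 0 H
  atom 13 (O): bond orders sum to 2 → 0 H
  atom 16 (O): bond orders sum to 1 → 1 H
Lipinski HBD = 1.

1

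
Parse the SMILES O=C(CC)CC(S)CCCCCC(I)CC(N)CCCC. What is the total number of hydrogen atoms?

34

Walk through each heavy atom and fill implicit hydrogens from standard valence (C 4, N 3, O 2, S 2, halogen 1):
  atom 1: O, bond orders sum to 2 (valence 2) → 0 H
  atom 2: C, bond orders sum to 4 (valence 4) → 0 H
  atom 3: C, bond orders sum to 2 (valence 4) → 2 H
  atom 4: C, bond orders sum to 1 (valence 4) → 3 H
  atom 5: C, bond orders sum to 2 (valence 4) → 2 H
  atom 6: C, bond orders sum to 3 (valence 4) → 1 H
  atom 7: S, bond orders sum to 1 (valence 2) → 1 H
  atom 8: C, bond orders sum to 2 (valence 4) → 2 H
  atom 9: C, bond orders sum to 2 (valence 4) → 2 H
  atom 10: C, bond orders sum to 2 (valence 4) → 2 H
  atom 11: C, bond orders sum to 2 (valence 4) → 2 H
  atom 12: C, bond orders sum to 2 (valence 4) → 2 H
  atom 13: C, bond orders sum to 3 (valence 4) → 1 H
  atom 14: I (halogen, monovalent) → 0 H
  atom 15: C, bond orders sum to 2 (valence 4) → 2 H
  atom 16: C, bond orders sum to 3 (valence 4) → 1 H
  atom 17: N, bond orders sum to 1 (valence 3) → 2 H
  atom 18: C, bond orders sum to 2 (valence 4) → 2 H
  atom 19: C, bond orders sum to 2 (valence 4) → 2 H
  atom 20: C, bond orders sum to 2 (valence 4) → 2 H
  atom 21: C, bond orders sum to 1 (valence 4) → 3 H
Total hydrogens: 34.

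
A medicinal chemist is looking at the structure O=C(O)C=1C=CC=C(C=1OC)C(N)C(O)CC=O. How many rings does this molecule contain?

1

In SMILES, each pair of matching ring-closure digits denotes one ring-closing bond; the number of such bonds equals the number of independent rings.
Ring-closure bonds here: 1.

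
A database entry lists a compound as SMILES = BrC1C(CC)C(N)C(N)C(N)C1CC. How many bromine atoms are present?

Scan the SMILES for Br atoms (remember two-letter symbols like Cl and Br are single atoms).
Bromine count: 1.

1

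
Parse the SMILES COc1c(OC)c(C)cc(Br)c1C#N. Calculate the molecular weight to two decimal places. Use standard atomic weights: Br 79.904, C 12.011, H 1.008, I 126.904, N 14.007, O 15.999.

256.10 g/mol

First, the molecular formula is C10H10BrNO2 (counting implicit H from valence).
  Br: 1 × 79.904 = 79.904
  C: 10 × 12.011 = 120.110
  H: 10 × 1.008 = 10.080
  N: 1 × 14.007 = 14.007
  O: 2 × 15.999 = 31.998
Sum: 1×79.904 + 10×12.011 + 10×1.008 + 1×14.007 + 2×15.999 = 256.099 → 256.10 g/mol.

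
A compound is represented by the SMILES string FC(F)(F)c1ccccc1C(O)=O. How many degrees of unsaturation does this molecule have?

5

Molecular formula: C8H5F3O2.
DoU = (2C + 2 + N − H − X) / 2, where X is the halogen count and O/S are ignored.
    = (2·8 + 2 + 0 − 5 − 3) / 2 = 10 / 2 = 5.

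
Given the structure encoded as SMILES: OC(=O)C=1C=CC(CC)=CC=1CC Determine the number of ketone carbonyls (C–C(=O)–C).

Scan the SMILES for the ketone motif — none present.
Groups that are present: 1 carboxylic acid.

0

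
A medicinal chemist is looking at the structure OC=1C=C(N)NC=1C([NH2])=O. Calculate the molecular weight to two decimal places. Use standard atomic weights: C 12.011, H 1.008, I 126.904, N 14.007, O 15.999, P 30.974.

141.13 g/mol

First, the molecular formula is C5H7N3O2 (counting implicit H from valence).
  C: 5 × 12.011 = 60.055
  H: 7 × 1.008 = 7.056
  N: 3 × 14.007 = 42.021
  O: 2 × 15.999 = 31.998
Sum: 5×12.011 + 7×1.008 + 3×14.007 + 2×15.999 = 141.130 → 141.13 g/mol.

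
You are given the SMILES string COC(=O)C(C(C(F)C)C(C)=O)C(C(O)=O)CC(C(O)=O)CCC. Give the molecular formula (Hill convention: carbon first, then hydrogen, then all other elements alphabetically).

C16H25FO7

Walk through each heavy atom and fill implicit hydrogens from standard valence (C 4, N 3, O 2, S 2, halogen 1):
  atom 1: C, bond orders sum to 1 (valence 4) → 3 H
  atom 2: O, bond orders sum to 2 (valence 2) → 0 H
  atom 3: C, bond orders sum to 4 (valence 4) → 0 H
  atom 4: O, bond orders sum to 2 (valence 2) → 0 H
  atom 5: C, bond orders sum to 3 (valence 4) → 1 H
  atom 6: C, bond orders sum to 3 (valence 4) → 1 H
  atom 7: C, bond orders sum to 3 (valence 4) → 1 H
  atom 8: F (halogen, monovalent) → 0 H
  atom 9: C, bond orders sum to 1 (valence 4) → 3 H
  atom 10: C, bond orders sum to 4 (valence 4) → 0 H
  atom 11: C, bond orders sum to 1 (valence 4) → 3 H
  atom 12: O, bond orders sum to 2 (valence 2) → 0 H
  atom 13: C, bond orders sum to 3 (valence 4) → 1 H
  atom 14: C, bond orders sum to 4 (valence 4) → 0 H
  atom 15: O, bond orders sum to 1 (valence 2) → 1 H
  atom 16: O, bond orders sum to 2 (valence 2) → 0 H
  atom 17: C, bond orders sum to 2 (valence 4) → 2 H
  atom 18: C, bond orders sum to 3 (valence 4) → 1 H
  atom 19: C, bond orders sum to 4 (valence 4) → 0 H
  atom 20: O, bond orders sum to 1 (valence 2) → 1 H
  atom 21: O, bond orders sum to 2 (valence 2) → 0 H
  atom 22: C, bond orders sum to 2 (valence 4) → 2 H
  atom 23: C, bond orders sum to 2 (valence 4) → 2 H
  atom 24: C, bond orders sum to 1 (valence 4) → 3 H
Totals → C:16, H:25, F:1, O:7.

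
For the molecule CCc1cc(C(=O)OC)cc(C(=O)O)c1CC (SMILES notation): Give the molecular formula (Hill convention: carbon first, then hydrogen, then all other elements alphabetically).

C13H16O4

Walk through each heavy atom and fill implicit hydrogens from standard valence (C 4, N 3, O 2, S 2, halogen 1); for lowercase aromatic atoms, an aromatic c carries 1 H when it has two neighbours and 0 H with three, and aromatic n carries 0 H:
  atom 1: C, bond orders sum to 1 (valence 4) → 3 H
  atom 2: C, bond orders sum to 2 (valence 4) → 2 H
  atom 3: aromatic c, 3 neighbours → 0 H
  atom 4: aromatic c, 2 neighbours → 1 H
  atom 5: aromatic c, 3 neighbours → 0 H
  atom 6: C, bond orders sum to 4 (valence 4) → 0 H
  atom 7: O, bond orders sum to 2 (valence 2) → 0 H
  atom 8: O, bond orders sum to 2 (valence 2) → 0 H
  atom 9: C, bond orders sum to 1 (valence 4) → 3 H
  atom 10: aromatic c, 2 neighbours → 1 H
  atom 11: aromatic c, 3 neighbours → 0 H
  atom 12: C, bond orders sum to 4 (valence 4) → 0 H
  atom 13: O, bond orders sum to 2 (valence 2) → 0 H
  atom 14: O, bond orders sum to 1 (valence 2) → 1 H
  atom 15: aromatic c, 3 neighbours → 0 H
  atom 16: C, bond orders sum to 2 (valence 4) → 2 H
  atom 17: C, bond orders sum to 1 (valence 4) → 3 H
Totals → C:13, H:16, O:4.
In Hill order: C13H16O4.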